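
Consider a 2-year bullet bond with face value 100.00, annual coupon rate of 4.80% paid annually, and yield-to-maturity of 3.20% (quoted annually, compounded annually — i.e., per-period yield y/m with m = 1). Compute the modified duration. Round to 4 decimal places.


Coupon per period c = face * coupon_rate / m = 4.800000
Periods per year m = 1; per-period yield y/m = 0.032000
Number of cashflows N = 2
Cashflows (t years, CF_t, discount factor 1/(1+y/m)^(m*t), PV):
  t = 1.0000: CF_t = 4.800000, DF = 0.968992, PV = 4.651163
  t = 2.0000: CF_t = 104.800000, DF = 0.938946, PV = 98.401538
Price P = sum_t PV_t = 103.052701
First compute Macaulay numerator sum_t t * PV_t:
  t * PV_t at t = 1.0000: 4.651163
  t * PV_t at t = 2.0000: 196.803077
Macaulay duration D = 201.454240 / 103.052701 = 1.954866
Modified duration = D / (1 + y/m) = 1.954866 / (1 + 0.032000) = 1.894250

Answer: Modified duration = 1.8943


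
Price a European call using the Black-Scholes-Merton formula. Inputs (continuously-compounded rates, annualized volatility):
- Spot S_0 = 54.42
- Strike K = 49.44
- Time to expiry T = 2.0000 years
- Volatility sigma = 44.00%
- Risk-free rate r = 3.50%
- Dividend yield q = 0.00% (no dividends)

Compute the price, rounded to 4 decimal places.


d1 = (ln(S/K) + (r - q + 0.5*sigma^2) * T) / (sigma * sqrt(T)) = 0.57785396
d2 = d1 - sigma * sqrt(T) = -0.04440001
exp(-rT) = 0.93239382; exp(-qT) = 1.00000000
C = S_0 * exp(-qT) * N(d1) - K * exp(-rT) * N(d2)
N(d1) = 0.71831864; N(d2) = 0.48229278
C = 54.4200 * 1.00000000 * 0.71831864 - 49.4400 * 0.93239382 * 0.48229278 = 16.8584

Answer: Price = 16.8584


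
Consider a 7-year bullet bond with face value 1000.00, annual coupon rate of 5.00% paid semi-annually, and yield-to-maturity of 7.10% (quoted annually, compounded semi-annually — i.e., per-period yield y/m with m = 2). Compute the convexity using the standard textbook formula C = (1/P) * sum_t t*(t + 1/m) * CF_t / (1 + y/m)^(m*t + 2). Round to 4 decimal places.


Answer: Convexity = 39.0125

Derivation:
Coupon per period c = face * coupon_rate / m = 25.000000
Periods per year m = 2; per-period yield y/m = 0.035500
Number of cashflows N = 14
Cashflows (t years, CF_t, discount factor 1/(1+y/m)^(m*t), PV):
  t = 0.5000: CF_t = 25.000000, DF = 0.965717, PV = 24.142926
  t = 1.0000: CF_t = 25.000000, DF = 0.932609, PV = 23.315235
  t = 1.5000: CF_t = 25.000000, DF = 0.900637, PV = 22.515920
  t = 2.0000: CF_t = 25.000000, DF = 0.869760, PV = 21.744008
  t = 2.5000: CF_t = 25.000000, DF = 0.839942, PV = 20.998559
  t = 3.0000: CF_t = 25.000000, DF = 0.811147, PV = 20.278666
  t = 3.5000: CF_t = 25.000000, DF = 0.783338, PV = 19.583454
  t = 4.0000: CF_t = 25.000000, DF = 0.756483, PV = 18.912075
  t = 4.5000: CF_t = 25.000000, DF = 0.730549, PV = 18.263713
  t = 5.0000: CF_t = 25.000000, DF = 0.705503, PV = 17.637579
  t = 5.5000: CF_t = 25.000000, DF = 0.681316, PV = 17.032911
  t = 6.0000: CF_t = 25.000000, DF = 0.657959, PV = 16.448972
  t = 6.5000: CF_t = 25.000000, DF = 0.635402, PV = 15.885053
  t = 7.0000: CF_t = 1025.000000, DF = 0.613619, PV = 628.959122
Price P = sum_t PV_t = 885.718194
Convexity numerator sum_t t*(t + 1/m) * CF_t / (1+y/m)^(m*t + 2):
  t = 0.5000: term = 11.257960
  t = 1.0000: term = 32.616012
  t = 1.5000: term = 62.995677
  t = 2.0000: term = 101.393332
  t = 2.5000: term = 146.875903
  t = 3.0000: term = 198.576788
  t = 3.5000: term = 255.691985
  t = 4.0000: term = 317.476425
  t = 4.5000: term = 383.240494
  t = 5.0000: term = 452.346739
  t = 5.5000: term = 524.206747
  t = 6.0000: term = 598.278189
  t = 6.5000: term = 674.062019
  t = 7.0000: term = 30795.092798
Convexity = (1/P) * sum = 34554.111068 / 885.718194 = 39.012534


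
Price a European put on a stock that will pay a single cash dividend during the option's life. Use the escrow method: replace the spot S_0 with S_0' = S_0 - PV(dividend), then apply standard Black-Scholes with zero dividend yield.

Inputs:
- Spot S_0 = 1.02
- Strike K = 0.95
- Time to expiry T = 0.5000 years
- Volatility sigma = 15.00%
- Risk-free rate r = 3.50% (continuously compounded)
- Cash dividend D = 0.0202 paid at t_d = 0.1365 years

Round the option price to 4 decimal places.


Answer: Price = 0.0160

Derivation:
PV(D) = D * exp(-r * t_d) = 0.0202 * 0.99523389 = 0.02010372
S_0' = S_0 - PV(D) = 1.0200 - 0.02010372 = 0.99989628
d1 = (ln(S_0'/K) + (r + sigma^2/2)*T) / (sigma*sqrt(T)) = 0.70064443
d2 = d1 - sigma*sqrt(T) = 0.59457841
exp(-rT) = 0.98265224
N(-d1) = 0.24176247; N(-d2) = 0.27606266
P = K * exp(-rT) * N(-d2) - S_0' * N(-d1) = 0.9500 * 0.98265224 * 0.27606266 - 0.99989628 * 0.24176247 = 0.0160


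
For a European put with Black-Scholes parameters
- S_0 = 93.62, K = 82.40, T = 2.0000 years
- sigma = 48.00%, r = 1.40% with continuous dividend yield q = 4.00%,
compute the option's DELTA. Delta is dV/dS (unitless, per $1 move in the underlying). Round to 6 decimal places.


d1 = 0.4508668974; d2 = -0.2279556125
phi(d1) = 0.3603862115; exp(-qT) = 0.9231163464; exp(-rT) = 0.9723883668
N(-d1) = 0.3260427414
Delta = -exp(-qT) * N(-d1) = -0.9231163464 * 0.3260427414 = -0.300975

Answer: Delta = -0.300975


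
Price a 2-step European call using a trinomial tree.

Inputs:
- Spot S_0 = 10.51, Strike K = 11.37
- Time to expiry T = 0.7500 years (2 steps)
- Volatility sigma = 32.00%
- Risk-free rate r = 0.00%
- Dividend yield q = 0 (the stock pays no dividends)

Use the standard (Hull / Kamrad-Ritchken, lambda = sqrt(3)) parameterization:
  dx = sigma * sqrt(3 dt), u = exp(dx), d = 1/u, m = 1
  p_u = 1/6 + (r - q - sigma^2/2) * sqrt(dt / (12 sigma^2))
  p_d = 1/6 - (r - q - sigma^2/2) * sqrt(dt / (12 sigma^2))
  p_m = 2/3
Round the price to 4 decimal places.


dt = T/N = 0.375000; dx = sigma*sqrt(3*dt) = 0.339411
u = exp(dx) = 1.404121; d = 1/u = 0.712189
p_u = 0.138382, p_m = 0.666667, p_d = 0.194951
Discount per step: exp(-r*dt) = 1.000000
Stock lattice S(k, j) with j the centered position index:
  k=0: S(0,+0) = 10.5100
  k=1: S(1,-1) = 7.4851; S(1,+0) = 10.5100; S(1,+1) = 14.7573
  k=2: S(2,-2) = 5.3308; S(2,-1) = 7.4851; S(2,+0) = 10.5100; S(2,+1) = 14.7573; S(2,+2) = 20.7210
Terminal payoffs V(N, j) = max(S_T - K, 0):
  V(2,-2) = 0.000000; V(2,-1) = 0.000000; V(2,+0) = 0.000000; V(2,+1) = 3.387308; V(2,+2) = 9.351042
Backward induction: V(k, j) = exp(-r*dt) * [p_u * V(k+1, j+1) + p_m * V(k+1, j) + p_d * V(k+1, j-1)]
  V(1,-1) = exp(-r*dt) * [p_u*0.000000 + p_m*0.000000 + p_d*0.000000] = 0.000000
  V(1,+0) = exp(-r*dt) * [p_u*3.387308 + p_m*0.000000 + p_d*0.000000] = 0.468744
  V(1,+1) = exp(-r*dt) * [p_u*9.351042 + p_m*3.387308 + p_d*0.000000] = 3.552225
  V(0,+0) = exp(-r*dt) * [p_u*3.552225 + p_m*0.468744 + p_d*0.000000] = 0.804061

Answer: Price = V(0,0) = 0.8041


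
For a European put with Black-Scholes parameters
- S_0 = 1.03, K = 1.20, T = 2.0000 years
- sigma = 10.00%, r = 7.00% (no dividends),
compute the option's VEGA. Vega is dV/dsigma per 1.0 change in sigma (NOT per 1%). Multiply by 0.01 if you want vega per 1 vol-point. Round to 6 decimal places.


d1 = -0.0195356248; d2 = -0.1609569810
phi(d1) = 0.3988661614; exp(-qT) = 1.0000000000; exp(-rT) = 0.8693582354
Vega = S * exp(-qT) * phi(d1) * sqrt(T) = 1.0300 * 1.0000000000 * 0.3988661614 * 1.4142135624 = 0.581004

Answer: Vega = 0.581004


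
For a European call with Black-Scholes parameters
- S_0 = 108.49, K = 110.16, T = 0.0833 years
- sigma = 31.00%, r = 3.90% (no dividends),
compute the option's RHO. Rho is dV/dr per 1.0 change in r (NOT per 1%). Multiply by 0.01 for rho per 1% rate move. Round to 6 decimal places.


Answer: Rho = 3.923016

Derivation:
d1 = -0.0896888536; d2 = -0.1791602457
phi(d1) = 0.3973409390; exp(-qT) = 1.0000000000; exp(-rT) = 0.9967565713
N(d2) = 0.4289059390
Rho = K*T*exp(-rT)*N(d2) = 110.1600 * 0.0833 * 0.9967565713 * 0.4289059390 = 3.923016


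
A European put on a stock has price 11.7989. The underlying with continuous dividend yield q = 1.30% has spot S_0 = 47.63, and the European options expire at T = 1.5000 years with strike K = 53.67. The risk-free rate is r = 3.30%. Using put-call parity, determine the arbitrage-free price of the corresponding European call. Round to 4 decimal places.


Put-call parity: C - P = S_0 * exp(-qT) - K * exp(-rT).
S_0 * exp(-qT) = 47.6300 * 0.98068890 = 46.71021208
K * exp(-rT) = 53.6700 * 0.95170516 = 51.07801584
C = P + S*exp(-qT) - K*exp(-rT)
C = 11.7989 + 46.71021208 - 51.07801584 = 7.4311

Answer: Call price = 7.4311


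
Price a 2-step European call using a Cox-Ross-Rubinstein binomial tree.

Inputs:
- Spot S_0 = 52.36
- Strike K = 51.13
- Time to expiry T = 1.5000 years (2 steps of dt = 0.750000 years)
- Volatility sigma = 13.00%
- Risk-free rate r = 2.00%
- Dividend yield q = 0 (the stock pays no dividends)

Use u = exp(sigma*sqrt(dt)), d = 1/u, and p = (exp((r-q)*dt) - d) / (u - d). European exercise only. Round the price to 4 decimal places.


Answer: Price = V(0,0) = 4.6658

Derivation:
dt = T/N = 0.750000
u = exp(sigma*sqrt(dt)) = 1.119165; d = 1/u = 0.893523
p = (exp((r-q)*dt) - d) / (u - d) = 0.538862
Discount per step: exp(-r*dt) = 0.985112
Stock lattice S(k, i) with i counting down-moves:
  k=0: S(0,0) = 52.3600
  k=1: S(1,0) = 58.5995; S(1,1) = 46.7849
  k=2: S(2,0) = 65.5825; S(2,1) = 52.3600; S(2,2) = 41.8033
Terminal payoffs V(N, i) = max(S_T - K, 0):
  V(2,0) = 14.452543; V(2,1) = 1.230000; V(2,2) = 0.000000
Backward induction: V(k, i) = exp(-r*dt) * [p * V(k+1, i) + (1-p) * V(k+1, i+1)].
  V(1,0) = exp(-r*dt) * [p*14.452543 + (1-p)*1.230000] = 8.230731
  V(1,1) = exp(-r*dt) * [p*1.230000 + (1-p)*0.000000] = 0.652932
  V(0,0) = exp(-r*dt) * [p*8.230731 + (1-p)*0.652932] = 4.665804


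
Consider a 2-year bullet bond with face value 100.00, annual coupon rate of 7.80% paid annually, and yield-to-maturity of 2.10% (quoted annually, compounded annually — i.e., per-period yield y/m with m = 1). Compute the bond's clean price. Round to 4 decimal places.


Coupon per period c = face * coupon_rate / m = 7.800000
Periods per year m = 1; per-period yield y/m = 0.021000
Number of cashflows N = 2
Cashflows (t years, CF_t, discount factor 1/(1+y/m)^(m*t), PV):
  t = 1.0000: CF_t = 7.800000, DF = 0.979432, PV = 7.639569
  t = 2.0000: CF_t = 107.800000, DF = 0.959287, PV = 103.411128
Price P = sum_t PV_t = 111.050697

Answer: Price = 111.0507


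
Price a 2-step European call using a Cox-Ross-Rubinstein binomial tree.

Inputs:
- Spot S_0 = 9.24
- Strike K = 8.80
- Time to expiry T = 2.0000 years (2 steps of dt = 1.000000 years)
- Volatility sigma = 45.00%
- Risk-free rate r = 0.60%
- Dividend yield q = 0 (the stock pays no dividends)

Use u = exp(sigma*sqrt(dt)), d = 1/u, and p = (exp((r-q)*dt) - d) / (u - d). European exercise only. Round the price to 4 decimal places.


dt = T/N = 1.000000
u = exp(sigma*sqrt(dt)) = 1.568312; d = 1/u = 0.637628
p = (exp((r-q)*dt) - d) / (u - d) = 0.395827
Discount per step: exp(-r*dt) = 0.994018
Stock lattice S(k, i) with i counting down-moves:
  k=0: S(0,0) = 9.2400
  k=1: S(1,0) = 14.4912; S(1,1) = 5.8917
  k=2: S(2,0) = 22.7267; S(2,1) = 9.2400; S(2,2) = 3.7567
Terminal payoffs V(N, i) = max(S_T - K, 0):
  V(2,0) = 13.926733; V(2,1) = 0.440000; V(2,2) = 0.000000
Backward induction: V(k, i) = exp(-r*dt) * [p * V(k+1, i) + (1-p) * V(k+1, i+1)].
  V(1,0) = exp(-r*dt) * [p*13.926733 + (1-p)*0.440000] = 5.743847
  V(1,1) = exp(-r*dt) * [p*0.440000 + (1-p)*0.000000] = 0.173122
  V(0,0) = exp(-r*dt) * [p*5.743847 + (1-p)*0.173122] = 2.363939

Answer: Price = V(0,0) = 2.3639


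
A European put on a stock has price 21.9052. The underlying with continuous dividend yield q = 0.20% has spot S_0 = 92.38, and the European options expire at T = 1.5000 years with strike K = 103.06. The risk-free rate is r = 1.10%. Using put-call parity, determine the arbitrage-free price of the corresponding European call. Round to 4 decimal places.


Answer: Call price = 12.6350

Derivation:
Put-call parity: C - P = S_0 * exp(-qT) - K * exp(-rT).
S_0 * exp(-qT) = 92.3800 * 0.99700450 = 92.10327529
K * exp(-rT) = 103.0600 * 0.98363538 = 101.37346220
C = P + S*exp(-qT) - K*exp(-rT)
C = 21.9052 + 92.10327529 - 101.37346220 = 12.6350


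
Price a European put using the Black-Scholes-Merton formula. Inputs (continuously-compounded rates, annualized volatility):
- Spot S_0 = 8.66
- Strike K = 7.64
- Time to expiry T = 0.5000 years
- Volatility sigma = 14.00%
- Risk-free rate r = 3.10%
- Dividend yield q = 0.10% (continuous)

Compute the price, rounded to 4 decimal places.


Answer: Price = 0.0282

Derivation:
d1 = (ln(S/K) + (r - q + 0.5*sigma^2) * T) / (sigma * sqrt(T)) = 1.46691443
d2 = d1 - sigma * sqrt(T) = 1.36791948
exp(-rT) = 0.98461951; exp(-qT) = 0.99950012
P = K * exp(-rT) * N(-d2) - S_0 * exp(-qT) * N(-d1)
N(-d1) = 0.07119967; N(-d2) = 0.08566864
P = 7.6400 * 0.98461951 * 0.08566864 - 8.6600 * 0.99950012 * 0.07119967 = 0.0282


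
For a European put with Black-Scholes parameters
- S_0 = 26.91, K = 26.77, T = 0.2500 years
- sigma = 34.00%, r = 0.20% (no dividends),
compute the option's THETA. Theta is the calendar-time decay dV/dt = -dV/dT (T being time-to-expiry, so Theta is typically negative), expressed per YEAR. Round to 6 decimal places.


Answer: Theta = -3.596638

Derivation:
d1 = 0.1186241600; d2 = -0.0513758400
phi(d1) = 0.3961452354; exp(-qT) = 1.0000000000; exp(-rT) = 0.9995001250
Theta = -S*exp(-qT)*phi(d1)*sigma/(2*sqrt(T)) + r*K*exp(-rT)*N(-d2) - q*S*exp(-qT)*N(-d1)
N(-d1) = 0.4527865618; N(-d2) = 0.5204869819; sqrt(T) = 0.5000000000
Term 1 = -26.9100 * 1.0000000000 * 0.3961452354 * 0.3400 / (2 * 0.5000000000) = -3.6244912168
Term 2 = 0.0020 * 26.7700 * 0.9995001250 * 0.5204869819 = 0.0278529431
Term 3 = 0 (no dividend yield, q = 0)
Theta = -3.6244912168 + (0.0278529431) + (0.0000000000) = -3.596638


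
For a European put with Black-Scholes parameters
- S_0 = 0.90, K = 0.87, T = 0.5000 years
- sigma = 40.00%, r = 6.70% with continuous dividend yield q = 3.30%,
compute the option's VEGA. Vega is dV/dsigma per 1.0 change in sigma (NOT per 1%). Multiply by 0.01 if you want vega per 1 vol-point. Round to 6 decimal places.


d1 = 0.3213855181; d2 = 0.0385428056
phi(d1) = 0.3788621506; exp(-qT) = 0.9836353794; exp(-rT) = 0.9670549112
Vega = S * exp(-qT) * phi(d1) * sqrt(T) = 0.9000 * 0.9836353794 * 0.3788621506 * 0.7071067812 = 0.237161

Answer: Vega = 0.237161


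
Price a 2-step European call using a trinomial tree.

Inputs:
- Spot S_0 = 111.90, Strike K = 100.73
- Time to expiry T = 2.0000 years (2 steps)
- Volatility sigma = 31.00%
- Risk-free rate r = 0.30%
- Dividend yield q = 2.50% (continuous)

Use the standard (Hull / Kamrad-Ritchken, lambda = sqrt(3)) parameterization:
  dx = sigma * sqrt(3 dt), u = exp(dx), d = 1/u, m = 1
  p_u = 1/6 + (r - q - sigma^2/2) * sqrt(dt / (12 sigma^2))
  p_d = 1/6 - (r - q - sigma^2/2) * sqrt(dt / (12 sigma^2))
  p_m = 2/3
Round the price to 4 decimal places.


dt = T/N = 1.000000; dx = sigma*sqrt(3*dt) = 0.536936
u = exp(dx) = 1.710757; d = 1/u = 0.584537
p_u = 0.101435, p_m = 0.666667, p_d = 0.231898
Discount per step: exp(-r*dt) = 0.997004
Stock lattice S(k, j) with j the centered position index:
  k=0: S(0,+0) = 111.9000
  k=1: S(1,-1) = 65.4097; S(1,+0) = 111.9000; S(1,+1) = 191.4337
  k=2: S(2,-2) = 38.2343; S(2,-1) = 65.4097; S(2,+0) = 111.9000; S(2,+1) = 191.4337; S(2,+2) = 327.4964
Terminal payoffs V(N, j) = max(S_T - K, 0):
  V(2,-2) = 0.000000; V(2,-1) = 0.000000; V(2,+0) = 11.170000; V(2,+1) = 90.703668; V(2,+2) = 226.766417
Backward induction: V(k, j) = exp(-r*dt) * [p_u * V(k+1, j+1) + p_m * V(k+1, j) + p_d * V(k+1, j-1)]
  V(1,-1) = exp(-r*dt) * [p_u*11.170000 + p_m*0.000000 + p_d*0.000000] = 1.129639
  V(1,+0) = exp(-r*dt) * [p_u*90.703668 + p_m*11.170000 + p_d*0.000000] = 16.597362
  V(1,+1) = exp(-r*dt) * [p_u*226.766417 + p_m*90.703668 + p_d*11.170000] = 85.803756
  V(0,+0) = exp(-r*dt) * [p_u*85.803756 + p_m*16.597362 + p_d*1.129639] = 19.970406

Answer: Price = V(0,0) = 19.9704


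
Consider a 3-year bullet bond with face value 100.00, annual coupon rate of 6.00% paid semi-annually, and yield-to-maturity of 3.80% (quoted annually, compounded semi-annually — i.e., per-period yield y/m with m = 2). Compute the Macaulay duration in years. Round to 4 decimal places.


Coupon per period c = face * coupon_rate / m = 3.000000
Periods per year m = 2; per-period yield y/m = 0.019000
Number of cashflows N = 6
Cashflows (t years, CF_t, discount factor 1/(1+y/m)^(m*t), PV):
  t = 0.5000: CF_t = 3.000000, DF = 0.981354, PV = 2.944063
  t = 1.0000: CF_t = 3.000000, DF = 0.963056, PV = 2.889169
  t = 1.5000: CF_t = 3.000000, DF = 0.945099, PV = 2.835298
  t = 2.0000: CF_t = 3.000000, DF = 0.927477, PV = 2.782432
  t = 2.5000: CF_t = 3.000000, DF = 0.910184, PV = 2.730551
  t = 3.0000: CF_t = 103.000000, DF = 0.893213, PV = 92.000909
Price P = sum_t PV_t = 106.182422
Macaulay numerator sum_t t * PV_t:
  t * PV_t at t = 0.5000: 1.472031
  t * PV_t at t = 1.0000: 2.889169
  t * PV_t at t = 1.5000: 4.252947
  t * PV_t at t = 2.0000: 5.564863
  t * PV_t at t = 2.5000: 6.826378
  t * PV_t at t = 3.0000: 276.002728
Macaulay duration D = (sum_t t * PV_t) / P = 297.008117 / 106.182422 = 2.797150

Answer: Macaulay duration = 2.7971 years


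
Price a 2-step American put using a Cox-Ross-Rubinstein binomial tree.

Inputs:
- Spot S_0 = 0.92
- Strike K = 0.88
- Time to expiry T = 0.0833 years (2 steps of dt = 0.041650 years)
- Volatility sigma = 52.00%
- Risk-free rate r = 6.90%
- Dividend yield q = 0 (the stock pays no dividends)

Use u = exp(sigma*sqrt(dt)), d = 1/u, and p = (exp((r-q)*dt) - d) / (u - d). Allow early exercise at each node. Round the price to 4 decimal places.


Answer: Price = V(0,0) = 0.0356

Derivation:
dt = T/N = 0.041650
u = exp(sigma*sqrt(dt)) = 1.111959; d = 1/u = 0.899314
p = (exp((r-q)*dt) - d) / (u - d) = 0.487028
Discount per step: exp(-r*dt) = 0.997130
Stock lattice S(k, i) with i counting down-moves:
  k=0: S(0,0) = 0.9200
  k=1: S(1,0) = 1.0230; S(1,1) = 0.8274
  k=2: S(2,0) = 1.1375; S(2,1) = 0.9200; S(2,2) = 0.7441
Terminal payoffs V(N, i) = max(K - S_T, 0):
  V(2,0) = 0.000000; V(2,1) = 0.000000; V(2,2) = 0.135936
Backward induction: V(k, i) = exp(-r*dt) * [p * V(k+1, i) + (1-p) * V(k+1, i+1)]; then take max(V_cont, immediate exercise) for American.
  V(1,0) = exp(-r*dt) * [p*0.000000 + (1-p)*0.000000] = 0.000000; exercise = 0.000000; V(1,0) = max -> 0.000000
  V(1,1) = exp(-r*dt) * [p*0.000000 + (1-p)*0.135936] = 0.069531; exercise = 0.052631; V(1,1) = max -> 0.069531
  V(0,0) = exp(-r*dt) * [p*0.000000 + (1-p)*0.069531] = 0.035565; exercise = 0.000000; V(0,0) = max -> 0.035565


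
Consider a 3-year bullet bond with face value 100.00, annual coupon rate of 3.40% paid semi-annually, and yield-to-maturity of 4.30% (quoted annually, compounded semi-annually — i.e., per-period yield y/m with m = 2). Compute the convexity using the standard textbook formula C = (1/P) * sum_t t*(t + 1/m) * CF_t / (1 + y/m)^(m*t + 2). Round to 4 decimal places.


Answer: Convexity = 9.5079

Derivation:
Coupon per period c = face * coupon_rate / m = 1.700000
Periods per year m = 2; per-period yield y/m = 0.021500
Number of cashflows N = 6
Cashflows (t years, CF_t, discount factor 1/(1+y/m)^(m*t), PV):
  t = 0.5000: CF_t = 1.700000, DF = 0.978953, PV = 1.664219
  t = 1.0000: CF_t = 1.700000, DF = 0.958348, PV = 1.629192
  t = 1.5000: CF_t = 1.700000, DF = 0.938177, PV = 1.594901
  t = 2.0000: CF_t = 1.700000, DF = 0.918431, PV = 1.561333
  t = 2.5000: CF_t = 1.700000, DF = 0.899100, PV = 1.528471
  t = 3.0000: CF_t = 101.700000, DF = 0.880177, PV = 89.513951
Price P = sum_t PV_t = 97.492066
Convexity numerator sum_t t*(t + 1/m) * CF_t / (1+y/m)^(m*t + 2):
  t = 0.5000: term = 0.797451
  t = 1.0000: term = 2.341999
  t = 1.5000: term = 4.585412
  t = 2.0000: term = 7.481500
  t = 2.5000: term = 10.986050
  t = 3.0000: term = 900.747954
Convexity = (1/P) * sum = 926.940366 / 97.492066 = 9.507854


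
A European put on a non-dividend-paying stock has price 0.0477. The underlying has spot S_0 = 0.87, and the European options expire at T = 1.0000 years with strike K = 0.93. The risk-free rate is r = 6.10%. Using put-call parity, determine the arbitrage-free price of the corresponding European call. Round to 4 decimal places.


Put-call parity: C - P = S_0 * exp(-qT) - K * exp(-rT).
S_0 * exp(-qT) = 0.8700 * 1.00000000 = 0.87000000
K * exp(-rT) = 0.9300 * 0.94082324 = 0.87496561
C = P + S*exp(-qT) - K*exp(-rT)
C = 0.0477 + 0.87000000 - 0.87496561 = 0.0427

Answer: Call price = 0.0427


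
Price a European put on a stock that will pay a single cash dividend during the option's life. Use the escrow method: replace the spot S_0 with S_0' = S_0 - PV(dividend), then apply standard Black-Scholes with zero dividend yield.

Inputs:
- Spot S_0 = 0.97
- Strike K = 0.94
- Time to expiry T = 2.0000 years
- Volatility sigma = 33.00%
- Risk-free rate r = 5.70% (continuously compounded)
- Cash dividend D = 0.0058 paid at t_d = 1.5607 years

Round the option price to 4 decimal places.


Answer: Price = 0.1107

Derivation:
PV(D) = D * exp(-r * t_d) = 0.0058 * 0.91488226 = 0.00530632
S_0' = S_0 - PV(D) = 0.9700 - 0.00530632 = 0.96469368
d1 = (ln(S_0'/K) + (r + sigma^2/2)*T) / (sigma*sqrt(T)) = 0.53318154
d2 = d1 - sigma*sqrt(T) = 0.06649107
exp(-rT) = 0.89225796
N(-d1) = 0.29695396; N(-d2) = 0.47349343
P = K * exp(-rT) * N(-d2) - S_0' * N(-d1) = 0.9400 * 0.89225796 * 0.47349343 - 0.96469368 * 0.29695396 = 0.1107


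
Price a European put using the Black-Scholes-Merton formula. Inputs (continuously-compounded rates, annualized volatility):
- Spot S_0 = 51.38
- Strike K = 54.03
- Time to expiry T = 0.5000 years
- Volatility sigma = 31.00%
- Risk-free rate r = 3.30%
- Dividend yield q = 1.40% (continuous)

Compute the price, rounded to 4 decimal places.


d1 = (ln(S/K) + (r - q + 0.5*sigma^2) * T) / (sigma * sqrt(T)) = -0.07648366
d2 = d1 - sigma * sqrt(T) = -0.29568677
exp(-rT) = 0.98363538; exp(-qT) = 0.99302444
P = K * exp(-rT) * N(-d2) - S_0 * exp(-qT) * N(-d1)
N(-d1) = 0.53048284; N(-d2) = 0.61626535
P = 54.0300 * 0.98363538 * 0.61626535 - 51.3800 * 0.99302444 * 0.53048284 = 5.6858

Answer: Price = 5.6858


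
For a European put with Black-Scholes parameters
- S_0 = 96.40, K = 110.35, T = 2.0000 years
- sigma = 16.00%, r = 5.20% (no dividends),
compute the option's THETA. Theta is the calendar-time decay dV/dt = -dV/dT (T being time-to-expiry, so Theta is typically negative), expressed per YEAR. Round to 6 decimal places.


Answer: Theta = 0.922908

Derivation:
d1 = -0.0245318813; d2 = -0.2508060513
phi(d1) = 0.3988222541; exp(-qT) = 1.0000000000; exp(-rT) = 0.9012252974
Theta = -S*exp(-qT)*phi(d1)*sigma/(2*sqrt(T)) + r*K*exp(-rT)*N(-d2) - q*S*exp(-qT)*N(-d1)
N(-d1) = 0.5097858231; N(-d2) = 0.5990179686; sqrt(T) = 1.4142135624
Term 1 = -96.4000 * 1.0000000000 * 0.3988222541 * 0.1600 / (2 * 1.4142135624) = -2.1748605058
Term 2 = 0.0520 * 110.3500 * 0.9012252974 * 0.5990179686 = 3.0977681129
Term 3 = 0 (no dividend yield, q = 0)
Theta = -2.1748605058 + (3.0977681129) + (0.0000000000) = 0.922908


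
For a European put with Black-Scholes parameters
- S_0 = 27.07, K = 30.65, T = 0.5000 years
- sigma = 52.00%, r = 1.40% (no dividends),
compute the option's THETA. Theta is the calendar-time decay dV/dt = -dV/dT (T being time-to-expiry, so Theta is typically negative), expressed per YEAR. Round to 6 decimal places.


d1 = -0.1349120542; d2 = -0.5026075804
phi(d1) = 0.3953281243; exp(-qT) = 1.0000000000; exp(-rT) = 0.9930244429
Theta = -S*exp(-qT)*phi(d1)*sigma/(2*sqrt(T)) + r*K*exp(-rT)*N(-d2) - q*S*exp(-qT)*N(-d1)
N(-d1) = 0.5536592956; N(-d2) = 0.6923799007; sqrt(T) = 0.7071067812
Term 1 = -27.0700 * 1.0000000000 * 0.3953281243 * 0.5200 / (2 * 0.7071067812) = -3.9349055594
Term 2 = 0.0140 * 30.6500 * 0.9930244429 * 0.6923799007 = 0.2950277759
Term 3 = 0 (no dividend yield, q = 0)
Theta = -3.9349055594 + (0.2950277759) + (0.0000000000) = -3.639878

Answer: Theta = -3.639878


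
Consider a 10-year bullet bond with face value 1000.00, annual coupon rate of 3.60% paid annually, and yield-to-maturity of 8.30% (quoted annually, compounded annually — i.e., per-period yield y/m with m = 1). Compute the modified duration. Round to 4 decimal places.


Coupon per period c = face * coupon_rate / m = 36.000000
Periods per year m = 1; per-period yield y/m = 0.083000
Number of cashflows N = 10
Cashflows (t years, CF_t, discount factor 1/(1+y/m)^(m*t), PV):
  t = 1.0000: CF_t = 36.000000, DF = 0.923361, PV = 33.240997
  t = 2.0000: CF_t = 36.000000, DF = 0.852596, PV = 30.693442
  t = 3.0000: CF_t = 36.000000, DF = 0.787254, PV = 28.341128
  t = 4.0000: CF_t = 36.000000, DF = 0.726919, PV = 26.169093
  t = 5.0000: CF_t = 36.000000, DF = 0.671209, PV = 24.163521
  t = 6.0000: CF_t = 36.000000, DF = 0.619768, PV = 22.311654
  t = 7.0000: CF_t = 36.000000, DF = 0.572270, PV = 20.601712
  t = 8.0000: CF_t = 36.000000, DF = 0.528412, PV = 19.022818
  t = 9.0000: CF_t = 36.000000, DF = 0.487915, PV = 17.564929
  t = 10.0000: CF_t = 1036.000000, DF = 0.450521, PV = 466.740180
Price P = sum_t PV_t = 688.849473
First compute Macaulay numerator sum_t t * PV_t:
  t * PV_t at t = 1.0000: 33.240997
  t * PV_t at t = 2.0000: 61.386883
  t * PV_t at t = 3.0000: 85.023384
  t * PV_t at t = 4.0000: 104.676373
  t * PV_t at t = 5.0000: 120.817605
  t * PV_t at t = 6.0000: 133.869922
  t * PV_t at t = 7.0000: 144.211982
  t * PV_t at t = 8.0000: 152.182542
  t * PV_t at t = 9.0000: 158.084358
  t * PV_t at t = 10.0000: 4667.401798
Macaulay duration D = 5660.895844 / 688.849473 = 8.217900
Modified duration = D / (1 + y/m) = 8.217900 / (1 + 0.083000) = 7.588088

Answer: Modified duration = 7.5881


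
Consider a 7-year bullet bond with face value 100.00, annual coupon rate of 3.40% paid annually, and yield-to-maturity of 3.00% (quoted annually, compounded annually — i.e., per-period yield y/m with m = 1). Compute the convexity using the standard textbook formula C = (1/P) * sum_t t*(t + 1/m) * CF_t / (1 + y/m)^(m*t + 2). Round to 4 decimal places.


Coupon per period c = face * coupon_rate / m = 3.400000
Periods per year m = 1; per-period yield y/m = 0.030000
Number of cashflows N = 7
Cashflows (t years, CF_t, discount factor 1/(1+y/m)^(m*t), PV):
  t = 1.0000: CF_t = 3.400000, DF = 0.970874, PV = 3.300971
  t = 2.0000: CF_t = 3.400000, DF = 0.942596, PV = 3.204826
  t = 3.0000: CF_t = 3.400000, DF = 0.915142, PV = 3.111482
  t = 4.0000: CF_t = 3.400000, DF = 0.888487, PV = 3.020856
  t = 5.0000: CF_t = 3.400000, DF = 0.862609, PV = 2.932870
  t = 6.0000: CF_t = 3.400000, DF = 0.837484, PV = 2.847446
  t = 7.0000: CF_t = 103.400000, DF = 0.813092, PV = 84.073662
Price P = sum_t PV_t = 102.492113
Convexity numerator sum_t t*(t + 1/m) * CF_t / (1+y/m)^(m*t + 2):
  t = 1.0000: term = 6.222963
  t = 2.0000: term = 18.125136
  t = 3.0000: term = 35.194438
  t = 4.0000: term = 56.948929
  t = 5.0000: term = 82.935334
  t = 6.0000: term = 112.727639
  t = 7.0000: term = 4437.859447
Convexity = (1/P) * sum = 4750.013887 / 102.492113 = 46.345165

Answer: Convexity = 46.3452


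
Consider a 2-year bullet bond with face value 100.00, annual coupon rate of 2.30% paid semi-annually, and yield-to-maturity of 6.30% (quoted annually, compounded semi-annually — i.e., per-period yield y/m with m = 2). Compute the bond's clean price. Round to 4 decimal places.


Coupon per period c = face * coupon_rate / m = 1.150000
Periods per year m = 2; per-period yield y/m = 0.031500
Number of cashflows N = 4
Cashflows (t years, CF_t, discount factor 1/(1+y/m)^(m*t), PV):
  t = 0.5000: CF_t = 1.150000, DF = 0.969462, PV = 1.114881
  t = 1.0000: CF_t = 1.150000, DF = 0.939856, PV = 1.080835
  t = 1.5000: CF_t = 1.150000, DF = 0.911155, PV = 1.047828
  t = 2.0000: CF_t = 101.150000, DF = 0.883330, PV = 89.348848
Price P = sum_t PV_t = 92.592393

Answer: Price = 92.5924


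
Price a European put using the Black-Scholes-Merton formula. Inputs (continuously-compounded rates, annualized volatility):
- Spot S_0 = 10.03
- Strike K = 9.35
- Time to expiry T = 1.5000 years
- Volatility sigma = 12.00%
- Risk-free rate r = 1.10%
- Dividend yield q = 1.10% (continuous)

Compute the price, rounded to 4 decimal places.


d1 = (ln(S/K) + (r - q + 0.5*sigma^2) * T) / (sigma * sqrt(T)) = 0.55116417
d2 = d1 - sigma * sqrt(T) = 0.40419478
exp(-rT) = 0.98363538; exp(-qT) = 0.98363538
P = K * exp(-rT) * N(-d2) - S_0 * exp(-qT) * N(-d1)
N(-d1) = 0.29076057; N(-d2) = 0.34303474
P = 9.3500 * 0.98363538 * 0.34303474 - 10.0300 * 0.98363538 * 0.29076057 = 0.2863

Answer: Price = 0.2863


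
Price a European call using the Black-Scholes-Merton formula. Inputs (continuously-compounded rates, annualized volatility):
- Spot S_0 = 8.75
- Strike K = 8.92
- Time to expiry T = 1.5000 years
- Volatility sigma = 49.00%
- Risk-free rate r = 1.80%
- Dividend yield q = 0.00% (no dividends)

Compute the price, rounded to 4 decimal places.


d1 = (ln(S/K) + (r - q + 0.5*sigma^2) * T) / (sigma * sqrt(T)) = 0.31298939
d2 = d1 - sigma * sqrt(T) = -0.28713560
exp(-rT) = 0.97336124; exp(-qT) = 1.00000000
C = S_0 * exp(-qT) * N(d1) - K * exp(-rT) * N(d2)
N(d1) = 0.62285564; N(d2) = 0.38700425
C = 8.7500 * 1.00000000 * 0.62285564 - 8.9200 * 0.97336124 * 0.38700425 = 2.0899

Answer: Price = 2.0899


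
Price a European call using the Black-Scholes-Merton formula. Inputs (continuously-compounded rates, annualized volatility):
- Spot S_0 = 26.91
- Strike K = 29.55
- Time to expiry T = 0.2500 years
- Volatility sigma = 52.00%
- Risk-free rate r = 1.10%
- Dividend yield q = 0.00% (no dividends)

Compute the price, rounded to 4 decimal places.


d1 = (ln(S/K) + (r - q + 0.5*sigma^2) * T) / (sigma * sqrt(T)) = -0.21936838
d2 = d1 - sigma * sqrt(T) = -0.47936838
exp(-rT) = 0.99725378; exp(-qT) = 1.00000000
C = S_0 * exp(-qT) * N(d1) - K * exp(-rT) * N(d2)
N(d1) = 0.41318155; N(d2) = 0.31583829
C = 26.9100 * 1.00000000 * 0.41318155 - 29.5500 * 0.99725378 * 0.31583829 = 1.8113

Answer: Price = 1.8113


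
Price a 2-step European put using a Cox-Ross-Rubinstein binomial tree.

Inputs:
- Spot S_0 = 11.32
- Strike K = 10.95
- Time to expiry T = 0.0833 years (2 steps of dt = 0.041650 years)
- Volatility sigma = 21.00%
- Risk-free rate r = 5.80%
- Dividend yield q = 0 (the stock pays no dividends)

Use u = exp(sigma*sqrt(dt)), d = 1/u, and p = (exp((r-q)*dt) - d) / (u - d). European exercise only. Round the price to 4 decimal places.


Answer: Price = V(0,0) = 0.1297

Derivation:
dt = T/N = 0.041650
u = exp(sigma*sqrt(dt)) = 1.043789; d = 1/u = 0.958048
p = (exp((r-q)*dt) - d) / (u - d) = 0.517496
Discount per step: exp(-r*dt) = 0.997587
Stock lattice S(k, i) with i counting down-moves:
  k=0: S(0,0) = 11.3200
  k=1: S(1,0) = 11.8157; S(1,1) = 10.8451
  k=2: S(2,0) = 12.3331; S(2,1) = 11.3200; S(2,2) = 10.3901
Terminal payoffs V(N, i) = max(K - S_T, 0):
  V(2,0) = 0.000000; V(2,1) = 0.000000; V(2,2) = 0.559872
Backward induction: V(k, i) = exp(-r*dt) * [p * V(k+1, i) + (1-p) * V(k+1, i+1)].
  V(1,0) = exp(-r*dt) * [p*0.000000 + (1-p)*0.000000] = 0.000000
  V(1,1) = exp(-r*dt) * [p*0.000000 + (1-p)*0.559872] = 0.269489
  V(0,0) = exp(-r*dt) * [p*0.000000 + (1-p)*0.269489] = 0.129716


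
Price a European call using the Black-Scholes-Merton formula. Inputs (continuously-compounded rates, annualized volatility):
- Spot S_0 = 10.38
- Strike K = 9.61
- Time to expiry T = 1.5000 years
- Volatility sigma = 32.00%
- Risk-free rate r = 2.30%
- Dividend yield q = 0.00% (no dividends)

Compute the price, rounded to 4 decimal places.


d1 = (ln(S/K) + (r - q + 0.5*sigma^2) * T) / (sigma * sqrt(T)) = 0.48065280
d2 = d1 - sigma * sqrt(T) = 0.08873444
exp(-rT) = 0.96608834; exp(-qT) = 1.00000000
C = S_0 * exp(-qT) * N(d1) - K * exp(-rT) * N(d2)
N(d1) = 0.68461836; N(d2) = 0.53535352
C = 10.3800 * 1.00000000 * 0.68461836 - 9.6100 * 0.96608834 * 0.53535352 = 2.1361

Answer: Price = 2.1361


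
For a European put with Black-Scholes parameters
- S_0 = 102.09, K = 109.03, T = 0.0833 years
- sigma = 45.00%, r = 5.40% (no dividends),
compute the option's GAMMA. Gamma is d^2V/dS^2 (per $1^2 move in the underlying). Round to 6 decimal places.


d1 = -0.4068128692; d2 = -0.5366906965
phi(d1) = 0.3672593927; exp(-qT) = 1.0000000000; exp(-rT) = 0.9955119017
Gamma = exp(-qT) * phi(d1) / (S * sigma * sqrt(T)) = 1.0000000000 * 0.3672593927 / (102.0900 * 0.4500 * 0.2886173938) = 0.027698

Answer: Gamma = 0.027698


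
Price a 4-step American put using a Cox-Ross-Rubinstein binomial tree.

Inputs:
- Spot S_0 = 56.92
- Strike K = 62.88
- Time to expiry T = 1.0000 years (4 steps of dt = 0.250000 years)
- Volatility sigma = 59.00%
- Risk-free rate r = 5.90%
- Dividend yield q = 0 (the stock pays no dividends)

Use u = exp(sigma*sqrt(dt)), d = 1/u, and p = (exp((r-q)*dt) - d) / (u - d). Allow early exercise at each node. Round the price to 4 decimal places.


dt = T/N = 0.250000
u = exp(sigma*sqrt(dt)) = 1.343126; d = 1/u = 0.744532
p = (exp((r-q)*dt) - d) / (u - d) = 0.451604
Discount per step: exp(-r*dt) = 0.985358
Stock lattice S(k, i) with i counting down-moves:
  k=0: S(0,0) = 56.9200
  k=1: S(1,0) = 76.4508; S(1,1) = 42.3787
  k=2: S(2,0) = 102.6830; S(2,1) = 56.9200; S(2,2) = 31.5523
  k=3: S(3,0) = 137.9163; S(3,1) = 76.4508; S(3,2) = 42.3787; S(3,3) = 23.4917
  k=4: S(4,0) = 185.2390; S(4,1) = 102.6830; S(4,2) = 56.9200; S(4,3) = 31.5523; S(4,4) = 17.4903
Terminal payoffs V(N, i) = max(K - S_T, 0):
  V(4,0) = 0.000000; V(4,1) = 0.000000; V(4,2) = 5.960000; V(4,3) = 31.327691; V(4,4) = 45.389694
Backward induction: V(k, i) = exp(-r*dt) * [p * V(k+1, i) + (1-p) * V(k+1, i+1)]; then take max(V_cont, immediate exercise) for American.
  V(3,0) = exp(-r*dt) * [p*0.000000 + (1-p)*0.000000] = 0.000000; exercise = 0.000000; V(3,0) = max -> 0.000000
  V(3,1) = exp(-r*dt) * [p*0.000000 + (1-p)*5.960000] = 3.220585; exercise = 0.000000; V(3,1) = max -> 3.220585
  V(3,2) = exp(-r*dt) * [p*5.960000 + (1-p)*31.327691] = 19.580589; exercise = 20.501262; V(3,2) = max -> 20.501262
  V(3,3) = exp(-r*dt) * [p*31.327691 + (1-p)*45.389694] = 38.467636; exercise = 39.388309; V(3,3) = max -> 39.388309
  V(2,0) = exp(-r*dt) * [p*0.000000 + (1-p)*3.220585] = 1.740297; exercise = 0.000000; V(2,0) = max -> 1.740297
  V(2,1) = exp(-r*dt) * [p*3.220585 + (1-p)*20.501262] = 12.511331; exercise = 5.960000; V(2,1) = max -> 12.511331
  V(2,2) = exp(-r*dt) * [p*20.501262 + (1-p)*39.388309] = 30.407018; exercise = 31.327691; V(2,2) = max -> 31.327691
  V(1,0) = exp(-r*dt) * [p*1.740297 + (1-p)*12.511331] = 7.535123; exercise = 0.000000; V(1,0) = max -> 7.535123
  V(1,1) = exp(-r*dt) * [p*12.511331 + (1-p)*31.327691] = 22.495876; exercise = 20.501262; V(1,1) = max -> 22.495876
  V(0,0) = exp(-r*dt) * [p*7.535123 + (1-p)*22.495876] = 15.509087; exercise = 5.960000; V(0,0) = max -> 15.509087

Answer: Price = V(0,0) = 15.5091


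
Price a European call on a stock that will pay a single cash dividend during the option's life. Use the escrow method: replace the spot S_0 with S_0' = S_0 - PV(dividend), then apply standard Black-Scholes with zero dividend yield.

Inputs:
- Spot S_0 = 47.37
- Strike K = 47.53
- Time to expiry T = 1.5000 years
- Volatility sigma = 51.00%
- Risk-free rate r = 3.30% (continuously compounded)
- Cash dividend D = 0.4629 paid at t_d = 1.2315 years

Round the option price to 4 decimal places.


Answer: Price = 12.1630

Derivation:
PV(D) = D * exp(-r * t_d) = 0.4629 * 0.96017521 = 0.44446511
S_0' = S_0 - PV(D) = 47.3700 - 0.44446511 = 46.92553489
d1 = (ln(S_0'/K) + (r + sigma^2/2)*T) / (sigma*sqrt(T)) = 0.37106710
d2 = d1 - sigma*sqrt(T) = -0.25355278
exp(-rT) = 0.95170516
N(d1) = 0.64470622; N(d2) = 0.39992054
C = S_0' * N(d1) - K * exp(-rT) * N(d2) = 46.92553489 * 0.64470622 - 47.5300 * 0.95170516 * 0.39992054 = 12.1630


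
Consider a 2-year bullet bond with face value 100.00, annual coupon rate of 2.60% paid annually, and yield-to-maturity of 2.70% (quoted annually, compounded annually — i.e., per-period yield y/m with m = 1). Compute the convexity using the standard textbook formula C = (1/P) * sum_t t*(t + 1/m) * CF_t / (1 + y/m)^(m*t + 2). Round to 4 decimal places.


Answer: Convexity = 5.5925

Derivation:
Coupon per period c = face * coupon_rate / m = 2.600000
Periods per year m = 1; per-period yield y/m = 0.027000
Number of cashflows N = 2
Cashflows (t years, CF_t, discount factor 1/(1+y/m)^(m*t), PV):
  t = 1.0000: CF_t = 2.600000, DF = 0.973710, PV = 2.531646
  t = 2.0000: CF_t = 102.600000, DF = 0.948111, PV = 97.276172
Price P = sum_t PV_t = 99.807818
Convexity numerator sum_t t*(t + 1/m) * CF_t / (1+y/m)^(m*t + 2):
  t = 1.0000: term = 4.800561
  t = 2.0000: term = 553.371562
Convexity = (1/P) * sum = 558.172123 / 99.807818 = 5.592469


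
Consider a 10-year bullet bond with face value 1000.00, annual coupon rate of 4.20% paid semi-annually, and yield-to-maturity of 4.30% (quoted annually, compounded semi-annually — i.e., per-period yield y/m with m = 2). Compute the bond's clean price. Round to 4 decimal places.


Answer: Price = 991.9414

Derivation:
Coupon per period c = face * coupon_rate / m = 21.000000
Periods per year m = 2; per-period yield y/m = 0.021500
Number of cashflows N = 20
Cashflows (t years, CF_t, discount factor 1/(1+y/m)^(m*t), PV):
  t = 0.5000: CF_t = 21.000000, DF = 0.978953, PV = 20.558003
  t = 1.0000: CF_t = 21.000000, DF = 0.958348, PV = 20.125309
  t = 1.5000: CF_t = 21.000000, DF = 0.938177, PV = 19.701722
  t = 2.0000: CF_t = 21.000000, DF = 0.918431, PV = 19.287050
  t = 2.5000: CF_t = 21.000000, DF = 0.899100, PV = 18.881106
  t = 3.0000: CF_t = 21.000000, DF = 0.880177, PV = 18.483707
  t = 3.5000: CF_t = 21.000000, DF = 0.861651, PV = 18.094671
  t = 4.0000: CF_t = 21.000000, DF = 0.843515, PV = 17.713824
  t = 4.5000: CF_t = 21.000000, DF = 0.825762, PV = 17.340993
  t = 5.0000: CF_t = 21.000000, DF = 0.808381, PV = 16.976009
  t = 5.5000: CF_t = 21.000000, DF = 0.791367, PV = 16.618706
  t = 6.0000: CF_t = 21.000000, DF = 0.774711, PV = 16.268924
  t = 6.5000: CF_t = 21.000000, DF = 0.758405, PV = 15.926505
  t = 7.0000: CF_t = 21.000000, DF = 0.742442, PV = 15.591292
  t = 7.5000: CF_t = 21.000000, DF = 0.726816, PV = 15.263134
  t = 8.0000: CF_t = 21.000000, DF = 0.711518, PV = 14.941884
  t = 8.5000: CF_t = 21.000000, DF = 0.696543, PV = 14.627395
  t = 9.0000: CF_t = 21.000000, DF = 0.681882, PV = 14.319525
  t = 9.5000: CF_t = 21.000000, DF = 0.667530, PV = 14.018135
  t = 10.0000: CF_t = 1021.000000, DF = 0.653480, PV = 667.203511
Price P = sum_t PV_t = 991.941405


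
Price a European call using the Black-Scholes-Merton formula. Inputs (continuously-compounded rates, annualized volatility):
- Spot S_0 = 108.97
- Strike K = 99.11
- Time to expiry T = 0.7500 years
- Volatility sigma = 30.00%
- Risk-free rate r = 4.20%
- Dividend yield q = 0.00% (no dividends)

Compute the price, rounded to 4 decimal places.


Answer: Price = 18.2808

Derivation:
d1 = (ln(S/K) + (r - q + 0.5*sigma^2) * T) / (sigma * sqrt(T)) = 0.61619544
d2 = d1 - sigma * sqrt(T) = 0.35638782
exp(-rT) = 0.96899096; exp(-qT) = 1.00000000
C = S_0 * exp(-qT) * N(d1) - K * exp(-rT) * N(d2)
N(d1) = 0.73111723; N(d2) = 0.63922492
C = 108.9700 * 1.00000000 * 0.73111723 - 99.1100 * 0.96899096 * 0.63922492 = 18.2808


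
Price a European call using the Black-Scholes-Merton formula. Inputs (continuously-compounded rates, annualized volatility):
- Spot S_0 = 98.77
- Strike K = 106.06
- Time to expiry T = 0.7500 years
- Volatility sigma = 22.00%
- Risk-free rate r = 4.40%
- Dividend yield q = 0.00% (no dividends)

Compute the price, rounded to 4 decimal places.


Answer: Price = 5.8712

Derivation:
d1 = (ln(S/K) + (r - q + 0.5*sigma^2) * T) / (sigma * sqrt(T)) = -0.10529324
d2 = d1 - sigma * sqrt(T) = -0.29581883
exp(-rT) = 0.96753856; exp(-qT) = 1.00000000
C = S_0 * exp(-qT) * N(d1) - K * exp(-rT) * N(d2)
N(d1) = 0.45807156; N(d2) = 0.38368422
C = 98.7700 * 1.00000000 * 0.45807156 - 106.0600 * 0.96753856 * 0.38368422 = 5.8712


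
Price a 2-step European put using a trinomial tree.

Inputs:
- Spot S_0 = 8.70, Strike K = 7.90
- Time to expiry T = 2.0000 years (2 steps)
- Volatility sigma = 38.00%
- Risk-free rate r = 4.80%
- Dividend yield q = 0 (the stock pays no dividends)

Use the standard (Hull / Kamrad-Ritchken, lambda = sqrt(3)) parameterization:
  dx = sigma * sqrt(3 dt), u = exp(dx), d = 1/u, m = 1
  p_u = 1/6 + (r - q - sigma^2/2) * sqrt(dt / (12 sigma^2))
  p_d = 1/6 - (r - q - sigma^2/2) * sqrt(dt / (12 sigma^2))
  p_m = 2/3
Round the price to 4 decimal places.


dt = T/N = 1.000000; dx = sigma*sqrt(3*dt) = 0.658179
u = exp(dx) = 1.931273; d = 1/u = 0.517793
p_u = 0.148283, p_m = 0.666667, p_d = 0.185051
Discount per step: exp(-r*dt) = 0.953134
Stock lattice S(k, j) with j the centered position index:
  k=0: S(0,+0) = 8.7000
  k=1: S(1,-1) = 4.5048; S(1,+0) = 8.7000; S(1,+1) = 16.8021
  k=2: S(2,-2) = 2.3326; S(2,-1) = 4.5048; S(2,+0) = 8.7000; S(2,+1) = 16.8021; S(2,+2) = 32.4494
Terminal payoffs V(N, j) = max(K - S_T, 0):
  V(2,-2) = 5.567445; V(2,-1) = 3.395199; V(2,+0) = 0.000000; V(2,+1) = 0.000000; V(2,+2) = 0.000000
Backward induction: V(k, j) = exp(-r*dt) * [p_u * V(k+1, j+1) + p_m * V(k+1, j) + p_d * V(k+1, j-1)]
  V(1,-1) = exp(-r*dt) * [p_u*0.000000 + p_m*3.395199 + p_d*5.567445] = 3.139361
  V(1,+0) = exp(-r*dt) * [p_u*0.000000 + p_m*0.000000 + p_d*3.395199] = 0.598839
  V(1,+1) = exp(-r*dt) * [p_u*0.000000 + p_m*0.000000 + p_d*0.000000] = 0.000000
  V(0,+0) = exp(-r*dt) * [p_u*0.000000 + p_m*0.598839 + p_d*3.139361] = 0.934230

Answer: Price = V(0,0) = 0.9342
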